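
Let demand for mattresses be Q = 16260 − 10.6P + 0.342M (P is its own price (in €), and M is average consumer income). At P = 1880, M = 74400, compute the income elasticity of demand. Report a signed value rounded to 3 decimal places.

At the given values, Q = 16260 − 10.6(1880) + 0.342(74400) = 21776.8.
∂Q/∂M = 0.342.
E = (0.342) × (74400/21776.8) = 1.16843…

1.168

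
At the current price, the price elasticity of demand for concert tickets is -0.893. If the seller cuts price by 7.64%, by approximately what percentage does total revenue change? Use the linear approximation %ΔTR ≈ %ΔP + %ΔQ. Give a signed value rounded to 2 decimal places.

%ΔQ ≈ Ed × %ΔP = (-0.893) × (-7.64%) = +6.8225%
%ΔTR ≈ %ΔP + %ΔQ = (-7.64%) + (+6.8225%) = -0.8175%

-0.82%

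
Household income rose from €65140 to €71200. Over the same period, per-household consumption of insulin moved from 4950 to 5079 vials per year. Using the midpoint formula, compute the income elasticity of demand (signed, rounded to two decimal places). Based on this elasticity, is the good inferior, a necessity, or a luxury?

0.29; necessity

%ΔQ = (5079 − 4950)/[( 4950 + 5079)/2] = 129/5014.5 = 0.025725…
%ΔIncome = (71200 − 65140)/[( 65140 + 71200)/2] = 6060/68170 = 0.088895…
E_income = (129/5014.5) / (6060/68170) = 0.2893…
0 < E_income < 1 ⇒ normal good, necessity.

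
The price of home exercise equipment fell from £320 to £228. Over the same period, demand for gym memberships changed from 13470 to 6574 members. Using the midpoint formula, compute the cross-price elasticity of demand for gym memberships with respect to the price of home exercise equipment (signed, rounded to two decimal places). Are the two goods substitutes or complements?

2.05; substitutes

%ΔQ_{gym memberships} = (6574 − 13470)/avg = -6896/10022 = -0.688086…
%ΔP_{home exercise equipment} = (228 − 320)/avg = -92/274 = -0.335766…
E_cross = (-6896/10022) / (-92/274) = 2.0493…
E_cross > 0 ⇒ the goods are substitutes.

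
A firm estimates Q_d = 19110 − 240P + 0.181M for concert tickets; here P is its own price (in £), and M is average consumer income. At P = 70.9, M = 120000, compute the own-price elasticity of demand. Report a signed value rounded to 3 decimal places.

-0.715

At the given values, Q_d = 19110 − 240(70.9) + 0.181(120000) = 23814.
∂Q_d/∂P = −240.
E = (-240) × (70.9/23814) = -0.71453…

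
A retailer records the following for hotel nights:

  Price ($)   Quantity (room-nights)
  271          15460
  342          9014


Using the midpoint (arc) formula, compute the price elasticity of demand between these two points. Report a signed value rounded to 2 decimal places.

-2.27

%ΔQ = (9014 − 15460) / [(15460 + 9014)/2] = -6446/12237 = -0.526763…
%ΔP = (342 − 271) / [(271 + 342)/2] = 71/306.5 = 0.231647…
Arc Ed = %ΔQ / %ΔP = (-6446/12237) / (71/306.5) = -2.2739…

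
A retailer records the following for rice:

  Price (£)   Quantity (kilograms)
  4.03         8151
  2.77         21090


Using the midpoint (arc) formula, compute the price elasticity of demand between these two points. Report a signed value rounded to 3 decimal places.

-2.388

%ΔQ = (21090 − 8151) / [(8151 + 21090)/2] = 12939/14620.5 = 0.884990…
%ΔP = (2.77 − 4.03) / [(4.03 + 2.77)/2] = -1.26/3.4 = -0.370588…
Arc Ed = %ΔQ / %ΔP = (12939/14620.5) / (-1.26/3.4) = -2.38806…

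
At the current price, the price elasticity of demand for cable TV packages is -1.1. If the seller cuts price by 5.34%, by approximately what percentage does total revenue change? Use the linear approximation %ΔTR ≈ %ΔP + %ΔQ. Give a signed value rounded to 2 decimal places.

+0.53%

%ΔQ ≈ Ed × %ΔP = (-1.1) × (-5.34%) = +5.8740%
%ΔTR ≈ %ΔP + %ΔQ = (-5.34%) + (+5.8740%) = +0.5340%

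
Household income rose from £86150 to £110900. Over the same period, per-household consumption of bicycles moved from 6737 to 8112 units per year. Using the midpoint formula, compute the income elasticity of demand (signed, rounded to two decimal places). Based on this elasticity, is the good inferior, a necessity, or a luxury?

0.74; necessity

%ΔQ = (8112 − 6737)/[( 6737 + 8112)/2] = 1375/7424.5 = 0.185197…
%ΔIncome = (110900 − 86150)/[( 86150 + 110900)/2] = 24750/98525 = 0.251205…
E_income = (1375/7424.5) / (24750/98525) = 0.7372…
0 < E_income < 1 ⇒ normal good, necessity.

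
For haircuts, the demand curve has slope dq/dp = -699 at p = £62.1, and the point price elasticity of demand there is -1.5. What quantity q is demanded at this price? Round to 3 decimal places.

28938.600

Ed = (dq/dp)·(p/q) ⇒ q = (dq/dp)·p/Ed = (-699)·62.1/(-1.5) = 28938.6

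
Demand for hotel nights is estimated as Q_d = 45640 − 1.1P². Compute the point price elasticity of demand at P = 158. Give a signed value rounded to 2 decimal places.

-3.02

dQ_d/dP = −2·1.1·P = -347.6. At P = 158, Q_d = 18179.6.
Ed = (dQ_d/dP)·(P/Q_d) = (-347.6) × (158/18179.6) = -3.0210…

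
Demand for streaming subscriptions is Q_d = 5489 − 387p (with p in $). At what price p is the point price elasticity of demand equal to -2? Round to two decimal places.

Ed = −387p/(5489 − 387p). Set this equal to -2:
387p = 2·(5489 − 387p) ⇒ 387p(1 + 2) = 2·5489
p = 2·5489 / (387·3) = 9.4556…

9.46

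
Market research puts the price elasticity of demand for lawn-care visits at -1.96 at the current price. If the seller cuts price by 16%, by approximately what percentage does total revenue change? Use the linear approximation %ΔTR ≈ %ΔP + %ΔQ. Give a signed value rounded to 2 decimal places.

+15.36%

%ΔQ ≈ Ed × %ΔP = (-1.96) × (-16%) = +31.3600%
%ΔTR ≈ %ΔP + %ΔQ = (-16%) + (+31.3600%) = +15.3600%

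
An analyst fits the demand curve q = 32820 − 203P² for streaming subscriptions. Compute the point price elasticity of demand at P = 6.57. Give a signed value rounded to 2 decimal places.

-0.73

dq/dP = −2·203·P = -2667.42. At P = 6.57, q = 24057.5253.
Ed = (dq/dP)·(P/q) = (-2667.42) × (6.57/24057.5253) = -0.7284…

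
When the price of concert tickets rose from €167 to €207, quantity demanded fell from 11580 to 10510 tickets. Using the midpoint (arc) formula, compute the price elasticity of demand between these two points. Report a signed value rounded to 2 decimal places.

-0.45

%ΔQ = (10510 − 11580) / [(11580 + 10510)/2] = -1070/11045 = -0.096876…
%ΔP = (207 − 167) / [(167 + 207)/2] = 40/187 = 0.213903…
Arc Ed = %ΔQ / %ΔP = (-1070/11045) / (40/187) = -0.4528…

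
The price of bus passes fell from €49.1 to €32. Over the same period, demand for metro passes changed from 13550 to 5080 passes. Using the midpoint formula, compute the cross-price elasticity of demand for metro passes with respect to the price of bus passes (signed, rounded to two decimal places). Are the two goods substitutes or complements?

2.16; substitutes

%ΔQ_{metro passes} = (5080 − 13550)/avg = -8470/9315 = -0.909286…
%ΔP_{bus passes} = (32 − 49.1)/avg = -17.1/40.55 = -0.421701…
E_cross = (-8470/9315) / (-17.1/40.55) = 2.1562…
E_cross > 0 ⇒ the goods are substitutes.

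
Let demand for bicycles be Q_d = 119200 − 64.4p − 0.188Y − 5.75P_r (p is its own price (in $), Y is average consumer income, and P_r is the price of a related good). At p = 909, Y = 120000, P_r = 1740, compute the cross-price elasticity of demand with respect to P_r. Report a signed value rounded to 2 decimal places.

At the given values, Q_d = 119200 − 64.4(909) − 0.188(120000) − 5.75(1740) = 28095.4.
∂Q_d/∂P_r = -5.75.
E = (-5.75) × (1740/28095.4) = -0.3561…

-0.36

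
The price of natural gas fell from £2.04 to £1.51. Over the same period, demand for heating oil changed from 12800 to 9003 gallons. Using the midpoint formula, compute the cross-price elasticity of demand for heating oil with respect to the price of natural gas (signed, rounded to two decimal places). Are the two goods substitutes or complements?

%ΔQ_{heating oil} = (9003 − 12800)/avg = -3797/10901.5 = -0.348300…
%ΔP_{natural gas} = (1.51 − 2.04)/avg = -0.53/1.775 = -0.298591…
E_cross = (-3797/10901.5) / (-0.53/1.775) = 1.1664…
E_cross > 0 ⇒ the goods are substitutes.

1.17; substitutes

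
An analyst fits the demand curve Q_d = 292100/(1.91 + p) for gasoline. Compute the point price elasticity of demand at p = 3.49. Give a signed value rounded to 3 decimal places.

-0.646

dQ_d/dp = −292100/(1.91 + p)² = -10017.1. At p = 3.49, Q_d = 54092.6.
Ed = (dQ_d/dp)·(p/Q_d) = (-10017.1) × (3.49/54092.6) = -0.64629…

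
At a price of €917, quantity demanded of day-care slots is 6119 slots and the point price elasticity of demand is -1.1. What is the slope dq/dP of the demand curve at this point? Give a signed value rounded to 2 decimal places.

Ed = (dq/dP)·(P/q) ⇒ dq/dP = Ed·q/P = (-1.1)·6119/917 = -7.3401…

-7.34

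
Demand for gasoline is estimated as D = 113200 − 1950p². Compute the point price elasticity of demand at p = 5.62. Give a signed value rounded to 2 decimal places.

dD/dp = −2·1950·p = -21918. At p = 5.62, D = 51610.42.
Ed = (dD/dp)·(p/D) = (-21918) × (5.62/51610.42) = -2.3867…

-2.39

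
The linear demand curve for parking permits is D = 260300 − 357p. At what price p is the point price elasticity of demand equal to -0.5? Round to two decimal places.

Ed = −357p/(260300 − 357p). Set this equal to -0.5:
357p = 0.5·(260300 − 357p) ⇒ 357p(1 + 0.5) = 0.5·260300
p = 0.5·260300 / (357·1.5) = 243.0438…

243.04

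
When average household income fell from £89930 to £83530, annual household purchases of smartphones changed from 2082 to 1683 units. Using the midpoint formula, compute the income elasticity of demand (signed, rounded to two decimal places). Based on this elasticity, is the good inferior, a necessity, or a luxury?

2.87; luxury

%ΔQ = (1683 − 2082)/[( 2082 + 1683)/2] = -399/1882.5 = -0.211952…
%ΔIncome = (83530 − 89930)/[( 89930 + 83530)/2] = -6400/86730 = -0.073792…
E_income = (-399/1882.5) / (-6400/86730) = 2.8722…
E_income > 1 ⇒ normal good, luxury.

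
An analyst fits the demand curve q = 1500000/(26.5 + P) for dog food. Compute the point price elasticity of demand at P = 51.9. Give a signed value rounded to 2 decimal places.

-0.66

dq/dP = −1500000/(26.5 + P)² = -244.039. At P = 51.9, q = 19132.7.
Ed = (dq/dP)·(P/q) = (-244.039) × (51.9/19132.7) = -0.6619…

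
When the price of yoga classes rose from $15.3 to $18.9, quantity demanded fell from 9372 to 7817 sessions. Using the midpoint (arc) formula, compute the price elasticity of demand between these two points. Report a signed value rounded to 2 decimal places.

%ΔQ = (7817 − 9372) / [(9372 + 7817)/2] = -1555/8594.5 = -0.180929…
%ΔP = (18.9 − 15.3) / [(15.3 + 18.9)/2] = 3.6/17.1 = 0.210526…
Arc Ed = %ΔQ / %ΔP = (-1555/8594.5) / (3.6/17.1) = -0.8594…

-0.86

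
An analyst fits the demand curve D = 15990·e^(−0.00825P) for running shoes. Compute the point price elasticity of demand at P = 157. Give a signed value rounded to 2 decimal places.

-1.30

dD/dP = −0.00825·D = -36.1229. At P = 157, D = 4378.53.
Ed = (dD/dP)·(P/D) = (-36.1229) × (157/4378.53) = -1.2952…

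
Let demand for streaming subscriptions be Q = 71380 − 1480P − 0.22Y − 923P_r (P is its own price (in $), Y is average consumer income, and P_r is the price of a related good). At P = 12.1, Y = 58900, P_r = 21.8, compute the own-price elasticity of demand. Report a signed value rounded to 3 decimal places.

At the given values, Q = 71380 − 1480(12.1) − 0.22(58900) − 923(21.8) = 20392.6.
∂Q/∂P = −1480.
E = (-1480) × (12.1/20392.6) = -0.87816…

-0.878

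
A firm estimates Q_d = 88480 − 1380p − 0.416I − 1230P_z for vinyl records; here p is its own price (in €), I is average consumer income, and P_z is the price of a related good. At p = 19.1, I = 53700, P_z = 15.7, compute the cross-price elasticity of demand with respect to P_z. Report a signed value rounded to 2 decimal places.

At the given values, Q_d = 88480 − 1380(19.1) − 0.416(53700) − 1230(15.7) = 20471.8.
∂Q_d/∂P_z = -1230.
E = (-1230) × (15.7/20471.8) = -0.9432…

-0.94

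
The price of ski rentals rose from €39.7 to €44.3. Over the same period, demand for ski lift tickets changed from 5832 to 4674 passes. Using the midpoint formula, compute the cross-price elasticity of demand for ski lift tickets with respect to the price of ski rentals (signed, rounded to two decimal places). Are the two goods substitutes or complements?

-2.01; complements

%ΔQ_{ski lift tickets} = (4674 − 5832)/avg = -1158/5253 = -0.220445…
%ΔP_{ski rentals} = (44.3 − 39.7)/avg = 4.6/42 = 0.109523…
E_cross = (-1158/5253) / (4.6/42) = -2.0127…
E_cross < 0 ⇒ the goods are complements.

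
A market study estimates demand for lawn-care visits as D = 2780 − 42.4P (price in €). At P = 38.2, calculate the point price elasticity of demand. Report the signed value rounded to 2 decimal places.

dD/dP = −42.4. At P = 38.2, D = 2780 − 42.4(38.2) = 1160.32.
Ed = (dD/dP)·(P/D) = −42.4 × (38.2/1160.32) = -1.3958…

-1.40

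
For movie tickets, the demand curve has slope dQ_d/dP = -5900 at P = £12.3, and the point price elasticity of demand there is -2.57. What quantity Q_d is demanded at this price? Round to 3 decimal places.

Ed = (dQ_d/dP)·(P/Q_d) ⇒ Q_d = (dQ_d/dP)·P/Ed = (-5900)·12.3/(-2.57) = 28237.35408…

28237.354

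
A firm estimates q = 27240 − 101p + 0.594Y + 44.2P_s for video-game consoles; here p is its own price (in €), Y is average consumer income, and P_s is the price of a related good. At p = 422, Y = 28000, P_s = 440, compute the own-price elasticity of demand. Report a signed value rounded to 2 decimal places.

-2.06

At the given values, q = 27240 − 101(422) + 0.594(28000) + 44.2(440) = 20698.
∂q/∂p = −101.
E = (-101) × (422/20698) = -2.0592…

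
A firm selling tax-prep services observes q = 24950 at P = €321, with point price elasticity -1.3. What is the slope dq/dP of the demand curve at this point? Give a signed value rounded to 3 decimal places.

Ed = (dq/dP)·(P/q) ⇒ dq/dP = Ed·q/P = (-1.3)·24950/321 = -101.04361…

-101.044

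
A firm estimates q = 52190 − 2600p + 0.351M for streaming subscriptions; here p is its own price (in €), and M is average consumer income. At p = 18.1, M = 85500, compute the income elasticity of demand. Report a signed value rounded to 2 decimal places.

At the given values, q = 52190 − 2600(18.1) + 0.351(85500) = 35140.5.
∂q/∂M = 0.351.
E = (0.351) × (85500/35140.5) = 0.8540…

0.85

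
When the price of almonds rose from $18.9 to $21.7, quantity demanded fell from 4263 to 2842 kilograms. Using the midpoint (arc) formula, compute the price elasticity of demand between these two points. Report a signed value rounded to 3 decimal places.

-2.900

%ΔQ = (2842 − 4263) / [(4263 + 2842)/2] = -1421/3552.5 = -0.4
%ΔP = (21.7 − 18.9) / [(18.9 + 21.7)/2] = 2.8/20.3 = 0.137931…
Arc Ed = %ΔQ / %ΔP = (-1421/3552.5) / (2.8/20.3) = -2.9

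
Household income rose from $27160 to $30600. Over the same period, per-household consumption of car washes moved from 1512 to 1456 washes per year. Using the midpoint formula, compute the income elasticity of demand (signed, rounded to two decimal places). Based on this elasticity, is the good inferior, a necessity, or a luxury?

%ΔQ = (1456 − 1512)/[( 1512 + 1456)/2] = -56/1484 = -0.037735…
%ΔIncome = (30600 − 27160)/[( 27160 + 30600)/2] = 3440/28880 = 0.119113…
E_income = (-56/1484) / (3440/28880) = -0.3168…
E_income < 0 ⇒ inferior good.

-0.32; inferior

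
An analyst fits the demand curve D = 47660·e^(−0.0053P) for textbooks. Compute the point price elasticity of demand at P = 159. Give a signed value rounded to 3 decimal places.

dD/dP = −0.0053·D = -108.755. At P = 159, D = 20519.8.
Ed = (dD/dP)·(P/D) = (-108.755) × (159/20519.8) = -0.8427

-0.843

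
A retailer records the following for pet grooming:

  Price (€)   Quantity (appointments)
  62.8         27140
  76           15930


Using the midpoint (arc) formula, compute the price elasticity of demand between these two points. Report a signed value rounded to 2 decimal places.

-2.74

%ΔQ = (15930 − 27140) / [(27140 + 15930)/2] = -11210/21535 = -0.520547…
%ΔP = (76 − 62.8) / [(62.8 + 76)/2] = 13.2/69.4 = 0.190201…
Arc Ed = %ΔQ / %ΔP = (-11210/21535) / (13.2/69.4) = -2.7368…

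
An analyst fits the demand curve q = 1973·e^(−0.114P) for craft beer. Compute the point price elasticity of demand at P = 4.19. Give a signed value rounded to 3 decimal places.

dq/dP = −0.114·q = -139.504. At P = 4.19, q = 1223.72.
Ed = (dq/dP)·(P/q) = (-139.504) × (4.19/1223.72) = -0.47766

-0.478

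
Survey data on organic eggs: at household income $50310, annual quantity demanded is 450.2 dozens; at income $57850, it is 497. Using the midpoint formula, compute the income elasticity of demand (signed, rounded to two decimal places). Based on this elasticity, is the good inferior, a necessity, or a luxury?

%ΔQ = (497 − 450.2)/[( 450.2 + 497)/2] = 46.8/473.6 = 0.098817…
%ΔIncome = (57850 − 50310)/[( 50310 + 57850)/2] = 7540/54080 = 0.139423…
E_income = (46.8/473.6) / (7540/54080) = 0.7087…
0 < E_income < 1 ⇒ normal good, necessity.

0.71; necessity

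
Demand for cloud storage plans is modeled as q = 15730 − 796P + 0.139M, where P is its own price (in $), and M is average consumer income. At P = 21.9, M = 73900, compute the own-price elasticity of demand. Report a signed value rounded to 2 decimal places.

At the given values, q = 15730 − 796(21.9) + 0.139(73900) = 8569.7.
∂q/∂P = −796.
E = (-796) × (21.9/8569.7) = -2.0341…

-2.03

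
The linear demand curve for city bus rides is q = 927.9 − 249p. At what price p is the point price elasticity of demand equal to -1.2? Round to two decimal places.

Ed = −249p/(927.9 − 249p). Set this equal to -1.2:
249p = 1.2·(927.9 − 249p) ⇒ 249p(1 + 1.2) = 1.2·927.9
p = 1.2·927.9 / (249·2.2) = 2.0326…

2.03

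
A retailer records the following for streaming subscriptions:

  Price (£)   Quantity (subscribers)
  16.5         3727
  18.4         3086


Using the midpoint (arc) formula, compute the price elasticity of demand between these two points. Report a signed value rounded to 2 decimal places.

%ΔQ = (3086 − 3727) / [(3727 + 3086)/2] = -641/3406.5 = -0.188169…
%ΔP = (18.4 − 16.5) / [(16.5 + 18.4)/2] = 1.9/17.45 = 0.108882…
Arc Ed = %ΔQ / %ΔP = (-641/3406.5) / (1.9/17.45) = -1.7281…

-1.73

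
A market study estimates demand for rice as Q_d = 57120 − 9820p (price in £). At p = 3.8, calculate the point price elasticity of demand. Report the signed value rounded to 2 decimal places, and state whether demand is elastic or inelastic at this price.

-1.88; elastic

dQ_d/dp = −9820. At p = 3.8, Q_d = 57120 − 9820(3.8) = 19804.
Ed = (dQ_d/dp)·(p/Q_d) = −9820 × (3.8/19804) = -1.8842…
|Ed| = 1.88 > 1, so demand is elastic.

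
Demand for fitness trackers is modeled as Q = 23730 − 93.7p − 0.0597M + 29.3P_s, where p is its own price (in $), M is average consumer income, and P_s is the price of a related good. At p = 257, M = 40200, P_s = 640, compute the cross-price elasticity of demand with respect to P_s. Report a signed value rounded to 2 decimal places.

At the given values, Q = 23730 − 93.7(257) − 0.0597(40200) + 29.3(640) = 16001.16.
∂Q/∂P_s = 29.3.
E = (29.3) × (640/16001.16) = 1.1719…

1.17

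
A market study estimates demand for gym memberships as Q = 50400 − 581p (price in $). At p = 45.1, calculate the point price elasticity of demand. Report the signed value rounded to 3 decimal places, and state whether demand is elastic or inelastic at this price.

dQ/dp = −581. At p = 45.1, Q = 50400 − 581(45.1) = 24196.9.
Ed = (dQ/dp)·(p/Q) = −581 × (45.1/24196.9) = -1.08291…
|Ed| = 1.083 > 1, so demand is elastic.

-1.083; elastic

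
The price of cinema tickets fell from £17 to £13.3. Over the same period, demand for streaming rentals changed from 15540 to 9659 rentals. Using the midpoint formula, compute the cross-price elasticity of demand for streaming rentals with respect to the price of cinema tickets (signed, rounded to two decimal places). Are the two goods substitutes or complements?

1.91; substitutes

%ΔQ_{streaming rentals} = (9659 − 15540)/avg = -5881/12599.5 = -0.466764…
%ΔP_{cinema tickets} = (13.3 − 17)/avg = -3.7/15.15 = -0.244224…
E_cross = (-5881/12599.5) / (-3.7/15.15) = 1.9112…
E_cross > 0 ⇒ the goods are substitutes.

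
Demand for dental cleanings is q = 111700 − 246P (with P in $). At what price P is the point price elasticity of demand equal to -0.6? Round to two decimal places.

Ed = −246P/(111700 − 246P). Set this equal to -0.6:
246P = 0.6·(111700 − 246P) ⇒ 246P(1 + 0.6) = 0.6·111700
P = 0.6·111700 / (246·1.6) = 170.2743…

170.27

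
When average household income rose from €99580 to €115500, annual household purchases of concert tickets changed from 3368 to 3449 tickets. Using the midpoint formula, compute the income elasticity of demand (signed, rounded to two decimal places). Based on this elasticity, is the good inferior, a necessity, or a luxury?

0.16; necessity

%ΔQ = (3449 − 3368)/[( 3368 + 3449)/2] = 81/3408.5 = 0.023764…
%ΔIncome = (115500 − 99580)/[( 99580 + 115500)/2] = 15920/107540 = 0.148037…
E_income = (81/3408.5) / (15920/107540) = 0.1605…
0 < E_income < 1 ⇒ normal good, necessity.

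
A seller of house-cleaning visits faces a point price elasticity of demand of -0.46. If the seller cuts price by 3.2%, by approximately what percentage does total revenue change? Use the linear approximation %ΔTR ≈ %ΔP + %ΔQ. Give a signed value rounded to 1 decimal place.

%ΔQ ≈ Ed × %ΔP = (-0.46) × (-3.2%) = +1.4720%
%ΔTR ≈ %ΔP + %ΔQ = (-3.2%) + (+1.4720%) = -1.7280%

-1.7%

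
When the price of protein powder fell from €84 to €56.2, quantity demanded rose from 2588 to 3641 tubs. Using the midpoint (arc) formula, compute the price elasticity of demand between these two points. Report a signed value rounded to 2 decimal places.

-0.85

%ΔQ = (3641 − 2588) / [(2588 + 3641)/2] = 1053/3114.5 = 0.338096…
%ΔP = (56.2 − 84) / [(84 + 56.2)/2] = -27.8/70.1 = -0.396576…
Arc Ed = %ΔQ / %ΔP = (1053/3114.5) / (-27.8/70.1) = -0.8525…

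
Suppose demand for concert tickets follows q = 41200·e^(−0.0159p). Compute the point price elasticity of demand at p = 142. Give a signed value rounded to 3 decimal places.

dq/dp = −0.0159·q = -68.5085. At p = 142, q = 4308.71.
Ed = (dq/dp)·(p/q) = (-68.5085) × (142/4308.71) = -2.2578

-2.258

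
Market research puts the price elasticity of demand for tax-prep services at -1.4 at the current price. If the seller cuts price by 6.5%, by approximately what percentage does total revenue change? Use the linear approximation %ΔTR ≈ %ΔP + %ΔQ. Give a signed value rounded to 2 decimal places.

+2.60%

%ΔQ ≈ Ed × %ΔP = (-1.4) × (-6.5%) = +9.1000%
%ΔTR ≈ %ΔP + %ΔQ = (-6.5%) + (+9.1000%) = +2.6000%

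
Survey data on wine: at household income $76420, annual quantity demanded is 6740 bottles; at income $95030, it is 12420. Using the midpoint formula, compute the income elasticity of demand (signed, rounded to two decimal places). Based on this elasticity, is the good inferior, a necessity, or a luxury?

%ΔQ = (12420 − 6740)/[( 6740 + 12420)/2] = 5680/9580 = 0.592901…
%ΔIncome = (95030 − 76420)/[( 76420 + 95030)/2] = 18610/85725 = 0.217089…
E_income = (5680/9580) / (18610/85725) = 2.7311…
E_income > 1 ⇒ normal good, luxury.

2.73; luxury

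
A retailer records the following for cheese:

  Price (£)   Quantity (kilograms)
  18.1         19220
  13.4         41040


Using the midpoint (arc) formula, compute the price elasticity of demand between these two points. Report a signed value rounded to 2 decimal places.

-2.43

%ΔQ = (41040 − 19220) / [(19220 + 41040)/2] = 21820/30130 = 0.724195…
%ΔP = (13.4 − 18.1) / [(18.1 + 13.4)/2] = -4.7/15.75 = -0.298412…
Arc Ed = %ΔQ / %ΔP = (21820/30130) / (-4.7/15.75) = -2.4268…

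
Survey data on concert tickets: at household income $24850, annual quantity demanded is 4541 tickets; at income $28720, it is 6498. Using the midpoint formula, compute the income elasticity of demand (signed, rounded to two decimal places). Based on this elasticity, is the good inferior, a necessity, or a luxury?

%ΔQ = (6498 − 4541)/[( 4541 + 6498)/2] = 1957/5519.5 = 0.354561…
%ΔIncome = (28720 − 24850)/[( 24850 + 28720)/2] = 3870/26785 = 0.144483…
E_income = (1957/5519.5) / (3870/26785) = 2.4539…
E_income > 1 ⇒ normal good, luxury.

2.45; luxury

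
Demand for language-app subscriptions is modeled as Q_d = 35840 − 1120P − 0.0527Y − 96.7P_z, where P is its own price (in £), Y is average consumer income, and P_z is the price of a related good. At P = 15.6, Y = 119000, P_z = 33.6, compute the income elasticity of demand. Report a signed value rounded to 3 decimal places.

At the given values, Q_d = 35840 − 1120(15.6) − 0.0527(119000) − 96.7(33.6) = 8847.58.
∂Q_d/∂Y = -0.0527.
E = (-0.0527) × (119000/8847.58) = -0.70881…

-0.709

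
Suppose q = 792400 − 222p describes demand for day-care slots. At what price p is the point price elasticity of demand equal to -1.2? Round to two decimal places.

Ed = −222p/(792400 − 222p). Set this equal to -1.2:
222p = 1.2·(792400 − 222p) ⇒ 222p(1 + 1.2) = 1.2·792400
p = 1.2·792400 / (222·2.2) = 1946.9287…

1946.93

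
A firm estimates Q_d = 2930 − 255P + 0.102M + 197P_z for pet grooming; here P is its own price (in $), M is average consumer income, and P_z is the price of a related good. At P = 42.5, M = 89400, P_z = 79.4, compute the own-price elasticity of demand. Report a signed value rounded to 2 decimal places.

At the given values, Q_d = 2930 − 255(42.5) + 0.102(89400) + 197(79.4) = 16853.1.
∂Q_d/∂P = −255.
E = (-255) × (42.5/16853.1) = -0.6430…

-0.64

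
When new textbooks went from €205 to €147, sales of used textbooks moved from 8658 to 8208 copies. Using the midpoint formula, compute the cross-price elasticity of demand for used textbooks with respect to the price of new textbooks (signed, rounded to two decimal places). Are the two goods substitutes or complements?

0.16; substitutes

%ΔQ_{used textbooks} = (8208 − 8658)/avg = -450/8433 = -0.053361…
%ΔP_{new textbooks} = (147 − 205)/avg = -58/176 = -0.329545…
E_cross = (-450/8433) / (-58/176) = 0.1619…
E_cross > 0 ⇒ the goods are substitutes.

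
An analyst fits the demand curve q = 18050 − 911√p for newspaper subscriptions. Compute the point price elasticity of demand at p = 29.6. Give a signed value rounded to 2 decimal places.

dq/dp = −911/(2√p) = -83.7226. At p = 29.6, q = 13093.6.
Ed = (dq/dp)·(p/q) = (-83.7226) × (29.6/13093.6) = -0.1892…

-0.19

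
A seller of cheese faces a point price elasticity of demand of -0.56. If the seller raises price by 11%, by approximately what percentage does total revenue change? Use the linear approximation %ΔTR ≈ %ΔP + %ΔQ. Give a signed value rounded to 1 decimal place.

%ΔQ ≈ Ed × %ΔP = (-0.56) × (+11%) = -6.1600%
%ΔTR ≈ %ΔP + %ΔQ = (+11%) + (-6.1600%) = +4.8400%

+4.8%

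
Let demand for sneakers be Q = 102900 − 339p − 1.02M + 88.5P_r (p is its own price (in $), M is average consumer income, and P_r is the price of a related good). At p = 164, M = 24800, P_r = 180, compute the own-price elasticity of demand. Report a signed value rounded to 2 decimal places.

-1.47

At the given values, Q = 102900 − 339(164) − 1.02(24800) + 88.5(180) = 37938.
∂Q/∂p = −339.
E = (-339) × (164/37938) = -1.4654…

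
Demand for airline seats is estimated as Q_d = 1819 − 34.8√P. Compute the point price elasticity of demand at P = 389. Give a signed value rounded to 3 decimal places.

-0.303

dQ_d/dP = −34.8/(2√P) = -0.882215. At P = 389, Q_d = 1132.64.
Ed = (dQ_d/dP)·(P/Q_d) = (-0.882215) × (389/1132.64) = -0.30299…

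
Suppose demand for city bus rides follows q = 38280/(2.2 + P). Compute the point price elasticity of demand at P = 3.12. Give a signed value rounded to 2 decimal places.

dq/dP = −38280/(2.2 + P)² = -1352.54. At P = 3.12, q = 7195.49.
Ed = (dq/dP)·(P/q) = (-1352.54) × (3.12/7195.49) = -0.5864…

-0.59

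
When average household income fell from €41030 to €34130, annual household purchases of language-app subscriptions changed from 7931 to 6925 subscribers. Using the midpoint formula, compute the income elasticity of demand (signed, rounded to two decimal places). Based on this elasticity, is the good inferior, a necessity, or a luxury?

0.74; necessity

%ΔQ = (6925 − 7931)/[( 7931 + 6925)/2] = -1006/7428 = -0.135433…
%ΔIncome = (34130 − 41030)/[( 41030 + 34130)/2] = -6900/37580 = -0.183608…
E_income = (-1006/7428) / (-6900/37580) = 0.7376…
0 < E_income < 1 ⇒ normal good, necessity.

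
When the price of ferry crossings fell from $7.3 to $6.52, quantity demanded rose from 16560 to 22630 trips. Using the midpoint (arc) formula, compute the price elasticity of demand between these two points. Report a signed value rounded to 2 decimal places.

%ΔQ = (22630 − 16560) / [(16560 + 22630)/2] = 6070/19595 = 0.309772…
%ΔP = (6.52 − 7.3) / [(7.3 + 6.52)/2] = -0.78/6.91 = -0.112879…
Arc Ed = %ΔQ / %ΔP = (6070/19595) / (-0.78/6.91) = -2.7442…

-2.74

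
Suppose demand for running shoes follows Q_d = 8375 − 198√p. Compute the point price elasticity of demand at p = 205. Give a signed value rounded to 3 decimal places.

-0.256

dQ_d/dp = −198/(2√p) = -6.91446. At p = 205, Q_d = 5540.07.
Ed = (dQ_d/dp)·(p/Q_d) = (-6.91446) × (205/5540.07) = -0.25585…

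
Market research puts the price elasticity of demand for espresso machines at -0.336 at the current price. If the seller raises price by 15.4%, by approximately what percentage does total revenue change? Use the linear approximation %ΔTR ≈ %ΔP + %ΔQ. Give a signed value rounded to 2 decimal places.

+10.23%

%ΔQ ≈ Ed × %ΔP = (-0.336) × (+15.4%) = -5.1744%
%ΔTR ≈ %ΔP + %ΔQ = (+15.4%) + (-5.1744%) = +10.2256%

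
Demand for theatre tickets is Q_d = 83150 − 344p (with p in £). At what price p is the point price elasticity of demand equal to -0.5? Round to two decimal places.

80.57

Ed = −344p/(83150 − 344p). Set this equal to -0.5:
344p = 0.5·(83150 − 344p) ⇒ 344p(1 + 0.5) = 0.5·83150
p = 0.5·83150 / (344·1.5) = 80.5717…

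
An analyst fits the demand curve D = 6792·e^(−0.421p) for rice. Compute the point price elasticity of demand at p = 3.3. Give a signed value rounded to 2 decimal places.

-1.39

dD/dp = −0.421·D = -712.713. At p = 3.3, D = 1692.9.
Ed = (dD/dp)·(p/D) = (-712.713) × (3.3/1692.9) = -1.3893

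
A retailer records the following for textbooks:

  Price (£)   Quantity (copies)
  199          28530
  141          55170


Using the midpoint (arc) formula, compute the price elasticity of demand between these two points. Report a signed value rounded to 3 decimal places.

%ΔQ = (55170 − 28530) / [(28530 + 55170)/2] = 26640/41850 = 0.636559…
%ΔP = (141 − 199) / [(199 + 141)/2] = -58/170 = -0.341176…
Arc Ed = %ΔQ / %ΔP = (26640/41850) / (-58/170) = -1.86577…

-1.866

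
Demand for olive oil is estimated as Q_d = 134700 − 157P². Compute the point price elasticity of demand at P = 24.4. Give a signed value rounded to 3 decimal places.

-4.534

dQ_d/dP = −2·157·P = -7661.6. At P = 24.4, Q_d = 41228.48.
Ed = (dQ_d/dP)·(P/Q_d) = (-7661.6) × (24.4/41228.48) = -4.53431…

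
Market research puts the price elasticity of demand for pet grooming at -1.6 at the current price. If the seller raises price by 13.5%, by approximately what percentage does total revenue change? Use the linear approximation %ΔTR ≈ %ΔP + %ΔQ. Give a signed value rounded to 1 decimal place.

%ΔQ ≈ Ed × %ΔP = (-1.6) × (+13.5%) = -21.6000%
%ΔTR ≈ %ΔP + %ΔQ = (+13.5%) + (-21.6000%) = -8.1000%

-8.1%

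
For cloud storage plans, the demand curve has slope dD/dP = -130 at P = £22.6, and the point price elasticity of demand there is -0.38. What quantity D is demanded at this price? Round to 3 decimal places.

Ed = (dD/dP)·(P/D) ⇒ D = (dD/dP)·P/Ed = (-130)·22.6/(-0.38) = 7731.57894…

7731.579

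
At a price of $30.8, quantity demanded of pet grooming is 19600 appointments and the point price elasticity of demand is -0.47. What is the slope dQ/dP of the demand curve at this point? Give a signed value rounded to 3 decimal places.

Ed = (dQ/dP)·(P/Q) ⇒ dQ/dP = Ed·Q/P = (-0.47)·19600/30.8 = -299.09090…

-299.091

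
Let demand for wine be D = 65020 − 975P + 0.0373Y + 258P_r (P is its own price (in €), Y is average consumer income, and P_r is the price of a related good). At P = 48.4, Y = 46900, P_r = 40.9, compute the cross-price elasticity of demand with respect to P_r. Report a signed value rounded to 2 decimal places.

0.35

At the given values, D = 65020 − 975(48.4) + 0.0373(46900) + 258(40.9) = 30131.57.
∂D/∂P_r = 258.
E = (258) × (40.9/30131.57) = 0.3502…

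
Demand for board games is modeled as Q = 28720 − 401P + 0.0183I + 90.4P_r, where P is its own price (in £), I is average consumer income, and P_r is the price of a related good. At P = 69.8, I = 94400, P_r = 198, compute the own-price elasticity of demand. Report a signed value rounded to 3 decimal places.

At the given values, Q = 28720 − 401(69.8) + 0.0183(94400) + 90.4(198) = 20356.92.
∂Q/∂P = −401.
E = (-401) × (69.8/20356.92) = -1.37495…

-1.375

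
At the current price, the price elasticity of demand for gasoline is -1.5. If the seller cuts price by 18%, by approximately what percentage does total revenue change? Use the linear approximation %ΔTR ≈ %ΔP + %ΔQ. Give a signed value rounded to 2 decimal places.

%ΔQ ≈ Ed × %ΔP = (-1.5) × (-18%) = +27.0000%
%ΔTR ≈ %ΔP + %ΔQ = (-18%) + (+27.0000%) = +9.0000%

+9.00%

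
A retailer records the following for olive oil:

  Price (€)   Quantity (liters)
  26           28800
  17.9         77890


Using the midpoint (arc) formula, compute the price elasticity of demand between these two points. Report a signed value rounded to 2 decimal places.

-2.49

%ΔQ = (77890 − 28800) / [(28800 + 77890)/2] = 49090/53345 = 0.920236…
%ΔP = (17.9 − 26) / [(26 + 17.9)/2] = -8.1/21.95 = -0.369020…
Arc Ed = %ΔQ / %ΔP = (49090/53345) / (-8.1/21.95) = -2.4937…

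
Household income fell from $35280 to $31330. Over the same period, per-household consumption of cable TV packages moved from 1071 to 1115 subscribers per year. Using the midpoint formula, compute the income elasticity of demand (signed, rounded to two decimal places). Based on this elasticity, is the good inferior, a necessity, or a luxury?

-0.34; inferior

%ΔQ = (1115 − 1071)/[( 1071 + 1115)/2] = 44/1093 = 0.040256…
%ΔIncome = (31330 − 35280)/[( 35280 + 31330)/2] = -3950/33305 = -0.118600…
E_income = (44/1093) / (-3950/33305) = -0.3394…
E_income < 0 ⇒ inferior good.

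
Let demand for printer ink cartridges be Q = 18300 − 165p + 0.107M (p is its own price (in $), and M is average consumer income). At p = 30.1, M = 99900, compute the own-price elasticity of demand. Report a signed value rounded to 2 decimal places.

At the given values, Q = 18300 − 165(30.1) + 0.107(99900) = 24022.8.
∂Q/∂p = −165.
E = (-165) × (30.1/24022.8) = -0.2067…

-0.21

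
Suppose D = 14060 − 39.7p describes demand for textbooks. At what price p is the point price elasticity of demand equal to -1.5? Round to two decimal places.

212.49

Ed = −39.7p/(14060 − 39.7p). Set this equal to -1.5:
39.7p = 1.5·(14060 − 39.7p) ⇒ 39.7p(1 + 1.5) = 1.5·14060
p = 1.5·14060 / (39.7·2.5) = 212.4937…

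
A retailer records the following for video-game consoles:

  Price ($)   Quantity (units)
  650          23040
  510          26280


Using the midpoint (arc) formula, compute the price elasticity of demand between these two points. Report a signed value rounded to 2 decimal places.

%ΔQ = (26280 − 23040) / [(23040 + 26280)/2] = 3240/24660 = 0.131386…
%ΔP = (510 − 650) / [(650 + 510)/2] = -140/580 = -0.241379…
Arc Ed = %ΔQ / %ΔP = (3240/24660) / (-140/580) = -0.5443…

-0.54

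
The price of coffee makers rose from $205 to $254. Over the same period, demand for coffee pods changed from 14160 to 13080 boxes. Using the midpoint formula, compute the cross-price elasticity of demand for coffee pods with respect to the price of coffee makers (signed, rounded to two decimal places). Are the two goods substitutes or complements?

-0.37; complements

%ΔQ_{coffee pods} = (13080 − 14160)/avg = -1080/13620 = -0.079295…
%ΔP_{coffee makers} = (254 − 205)/avg = 49/229.5 = 0.213507…
E_cross = (-1080/13620) / (49/229.5) = -0.3713…
E_cross < 0 ⇒ the goods are complements.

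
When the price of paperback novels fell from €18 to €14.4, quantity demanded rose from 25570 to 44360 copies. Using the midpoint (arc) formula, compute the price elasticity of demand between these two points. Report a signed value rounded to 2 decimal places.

%ΔQ = (44360 − 25570) / [(25570 + 44360)/2] = 18790/34965 = 0.537394…
%ΔP = (14.4 − 18) / [(18 + 14.4)/2] = -3.6/16.2 = -0.222222…
Arc Ed = %ΔQ / %ΔP = (18790/34965) / (-3.6/16.2) = -2.4182…

-2.42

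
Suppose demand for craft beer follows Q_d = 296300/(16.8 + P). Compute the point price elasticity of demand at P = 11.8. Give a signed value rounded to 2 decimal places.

dQ_d/dP = −296300/(16.8 + P)² = -362.243. At P = 11.8, Q_d = 10360.1.
Ed = (dQ_d/dP)·(P/Q_d) = (-362.243) × (11.8/10360.1) = -0.4125…

-0.41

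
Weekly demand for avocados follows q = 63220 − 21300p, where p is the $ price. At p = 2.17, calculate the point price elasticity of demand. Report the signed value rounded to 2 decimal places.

-2.72

dq/dp = −21300. At p = 2.17, q = 63220 − 21300(2.17) = 16999.
Ed = (dq/dp)·(p/q) = −21300 × (2.17/16999) = -2.7190…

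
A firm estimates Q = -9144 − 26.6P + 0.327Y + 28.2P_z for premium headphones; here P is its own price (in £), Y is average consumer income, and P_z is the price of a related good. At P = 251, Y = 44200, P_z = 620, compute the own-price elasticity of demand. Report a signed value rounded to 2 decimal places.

-0.41

At the given values, Q = -9144 − 26.6(251) + 0.327(44200) + 28.2(620) = 16116.8.
∂Q/∂P = −26.6.
E = (-26.6) × (251/16116.8) = -0.4142…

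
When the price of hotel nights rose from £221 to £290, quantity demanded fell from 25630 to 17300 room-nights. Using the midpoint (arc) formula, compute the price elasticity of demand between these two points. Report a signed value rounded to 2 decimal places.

%ΔQ = (17300 − 25630) / [(25630 + 17300)/2] = -8330/21465 = -0.388073…
%ΔP = (290 − 221) / [(221 + 290)/2] = 69/255.5 = 0.270058…
Arc Ed = %ΔQ / %ΔP = (-8330/21465) / (69/255.5) = -1.4369…

-1.44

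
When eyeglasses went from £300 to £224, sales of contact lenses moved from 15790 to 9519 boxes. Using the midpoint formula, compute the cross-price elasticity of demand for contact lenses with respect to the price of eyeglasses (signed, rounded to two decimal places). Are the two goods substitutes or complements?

1.71; substitutes

%ΔQ_{contact lenses} = (9519 − 15790)/avg = -6271/12654.5 = -0.495554…
%ΔP_{eyeglasses} = (224 − 300)/avg = -76/262 = -0.290076…
E_cross = (-6271/12654.5) / (-76/262) = 1.7083…
E_cross > 0 ⇒ the goods are substitutes.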